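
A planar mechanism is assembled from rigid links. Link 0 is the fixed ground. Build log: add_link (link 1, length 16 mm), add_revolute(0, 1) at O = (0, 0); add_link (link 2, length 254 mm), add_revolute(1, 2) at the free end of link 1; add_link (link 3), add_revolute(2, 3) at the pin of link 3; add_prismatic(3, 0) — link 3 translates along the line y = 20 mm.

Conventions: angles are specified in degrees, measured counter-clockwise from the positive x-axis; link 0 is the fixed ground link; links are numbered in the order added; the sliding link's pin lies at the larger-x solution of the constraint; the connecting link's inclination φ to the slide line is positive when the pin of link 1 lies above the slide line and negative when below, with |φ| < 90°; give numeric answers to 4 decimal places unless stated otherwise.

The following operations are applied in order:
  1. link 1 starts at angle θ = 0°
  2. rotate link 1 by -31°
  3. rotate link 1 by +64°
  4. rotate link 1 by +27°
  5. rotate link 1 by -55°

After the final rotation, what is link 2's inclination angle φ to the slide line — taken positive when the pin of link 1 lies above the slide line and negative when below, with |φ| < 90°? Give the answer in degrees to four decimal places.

geometry: r = 16 mm, L = 254 mm, e = 20 mm; θ starts at 0°
rotate link 1 by -31°: θ ← 0° -31° = -31°
rotate link 1 by +64°: θ ← -31° +64° = 33°
rotate link 1 by +27°: θ ← 33° +27° = 60°
rotate link 1 by -55°: θ ← 60° -55° = 5°
h = r sin θ − e = 1.394492 − 20 = -18.605508
sin φ = h / L = -18.605508 / 254 = -0.07325003
φ = arcsin(-0.07325003) = -4.200680°

-4.2007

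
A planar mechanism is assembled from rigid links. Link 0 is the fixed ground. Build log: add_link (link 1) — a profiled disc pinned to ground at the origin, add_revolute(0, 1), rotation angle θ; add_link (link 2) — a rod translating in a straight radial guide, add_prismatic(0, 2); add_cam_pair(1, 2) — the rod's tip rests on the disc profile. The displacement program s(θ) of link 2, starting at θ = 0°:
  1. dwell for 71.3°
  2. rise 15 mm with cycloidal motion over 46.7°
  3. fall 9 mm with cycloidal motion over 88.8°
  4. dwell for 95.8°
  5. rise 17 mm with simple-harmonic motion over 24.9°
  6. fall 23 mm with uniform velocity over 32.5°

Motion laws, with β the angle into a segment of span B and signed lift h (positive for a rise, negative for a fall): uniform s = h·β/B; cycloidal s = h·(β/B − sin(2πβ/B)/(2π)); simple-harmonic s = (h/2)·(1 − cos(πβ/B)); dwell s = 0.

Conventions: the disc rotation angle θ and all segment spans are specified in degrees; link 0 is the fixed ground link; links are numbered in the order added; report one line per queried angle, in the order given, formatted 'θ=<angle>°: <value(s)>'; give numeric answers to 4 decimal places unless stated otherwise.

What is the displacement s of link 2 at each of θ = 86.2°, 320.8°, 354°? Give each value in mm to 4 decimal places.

seg 1 [0°–71.3°] dwell: s stays 0.0000
seg 2 [71.3°–118°] cycloidal, h=15: θ=86.2° here. β=14.9, B=46.7. 15·(0.3191 − sin(2π·0.3191)/(2π)) = 2.6198 → s = 2.6198
seg 2 [71.3°–118°] cycloidal, h=15: full span → s += 15 → s = 15.0000
seg 3 [118°–206.8°] cycloidal, h=-9: full span → s += -9 → s = 6.0000
seg 4 [206.8°–302.6°] dwell: s stays 6.0000
seg 5 [302.6°–327.5°] simple-harmonic, h=17: θ=320.8° here. β=18.2, B=24.9. 17/2·(1 − cos(π·0.7309)) = 14.1396 → s = 20.1396
seg 5 [302.6°–327.5°] simple-harmonic, h=17: full span → s += 17 → s = 23.0000
seg 6 [327.5°–360°] uniform, h=-23: θ=354° here. β=26.5, B=32.5. -23·26.5/32.5 = -18.7538 → s = 4.2462

θ=86.2°: 2.6198
θ=320.8°: 20.1396
θ=354°: 4.2462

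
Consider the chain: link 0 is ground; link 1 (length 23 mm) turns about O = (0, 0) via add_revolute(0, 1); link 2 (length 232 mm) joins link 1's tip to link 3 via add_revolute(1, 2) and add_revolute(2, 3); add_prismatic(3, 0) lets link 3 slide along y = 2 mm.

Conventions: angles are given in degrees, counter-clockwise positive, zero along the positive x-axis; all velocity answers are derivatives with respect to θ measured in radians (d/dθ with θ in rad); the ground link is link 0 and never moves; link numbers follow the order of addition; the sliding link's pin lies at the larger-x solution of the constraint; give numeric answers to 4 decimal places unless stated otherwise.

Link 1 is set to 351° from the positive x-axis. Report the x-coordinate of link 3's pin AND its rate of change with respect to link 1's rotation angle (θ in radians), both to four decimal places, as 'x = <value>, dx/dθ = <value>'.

geometry: r = 23 mm, L = 232 mm, e = 2 mm
crank pin P = (r cos θ, r sin θ) = (22.716832, -3.597993)
h = r sin θ − e = -3.597993 − 2 = -5.597993
x = r cos θ + √(L² − h²) = 22.716832 + 231.932452 = 254.649284
dx/dθ = −r sin θ − h·r cos θ/√(L² − h²) (θ in radians; h = -5.597993) = 4.146293

x = 254.6493, dx/dθ = 4.1463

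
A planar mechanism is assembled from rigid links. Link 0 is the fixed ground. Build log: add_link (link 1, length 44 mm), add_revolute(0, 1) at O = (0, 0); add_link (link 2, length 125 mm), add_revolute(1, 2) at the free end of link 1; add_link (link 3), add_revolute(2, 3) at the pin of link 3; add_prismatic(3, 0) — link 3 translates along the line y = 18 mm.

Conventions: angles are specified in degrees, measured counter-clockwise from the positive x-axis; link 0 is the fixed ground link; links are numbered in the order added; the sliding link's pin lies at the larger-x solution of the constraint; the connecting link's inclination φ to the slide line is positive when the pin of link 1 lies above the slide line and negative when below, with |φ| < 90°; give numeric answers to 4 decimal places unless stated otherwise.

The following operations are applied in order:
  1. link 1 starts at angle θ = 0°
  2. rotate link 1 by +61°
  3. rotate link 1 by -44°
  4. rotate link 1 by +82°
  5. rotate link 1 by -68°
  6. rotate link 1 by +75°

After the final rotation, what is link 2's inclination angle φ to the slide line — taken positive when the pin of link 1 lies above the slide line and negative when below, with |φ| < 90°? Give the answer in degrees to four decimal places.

geometry: r = 44 mm, L = 125 mm, e = 18 mm; θ starts at 0°
rotate link 1 by +61°: θ ← 0° +61° = 61°
rotate link 1 by -44°: θ ← 61° -44° = 17°
rotate link 1 by +82°: θ ← 17° +82° = 99°
rotate link 1 by -68°: θ ← 99° -68° = 31°
rotate link 1 by +75°: θ ← 31° +75° = 106°
h = r sin θ − e = 42.295515 − 18 = 24.295515
sin φ = h / L = 24.295515 / 125 = 0.19436412
φ = arcsin(0.19436412) = 11.207579°

11.2076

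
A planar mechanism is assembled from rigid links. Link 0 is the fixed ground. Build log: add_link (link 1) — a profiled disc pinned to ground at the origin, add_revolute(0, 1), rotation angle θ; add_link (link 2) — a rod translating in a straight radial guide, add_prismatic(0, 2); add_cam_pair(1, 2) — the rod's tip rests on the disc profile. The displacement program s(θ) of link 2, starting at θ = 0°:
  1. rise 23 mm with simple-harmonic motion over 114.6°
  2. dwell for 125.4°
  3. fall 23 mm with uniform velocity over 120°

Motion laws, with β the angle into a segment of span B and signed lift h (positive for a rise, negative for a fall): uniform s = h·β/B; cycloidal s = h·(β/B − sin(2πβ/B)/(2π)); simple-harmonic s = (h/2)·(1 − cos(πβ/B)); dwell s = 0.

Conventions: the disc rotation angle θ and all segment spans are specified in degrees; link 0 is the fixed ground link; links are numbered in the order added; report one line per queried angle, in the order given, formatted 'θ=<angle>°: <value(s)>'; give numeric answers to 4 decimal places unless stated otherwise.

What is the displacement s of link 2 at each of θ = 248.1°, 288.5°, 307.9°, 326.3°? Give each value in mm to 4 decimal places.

seg 1 [0°–114.6°] simple-harmonic, h=23: full span → s += 23 → s = 23.0000
seg 2 [114.6°–240°] dwell: s stays 23.0000
seg 3 [240°–360°] uniform, h=-23: θ=248.1° here. β=8.1, B=120. -23·8.1/120 = -1.5525 → s = 21.4475
seg 3 [240°–360°] uniform, h=-23: θ=288.5° here. β=48.5, B=120. -23·48.5/120 = -9.2958 → s = 13.7042
seg 3 [240°–360°] uniform, h=-23: θ=307.9° here. β=67.9, B=120. -23·67.9/120 = -13.0142 → s = 9.9858
seg 3 [240°–360°] uniform, h=-23: θ=326.3° here. β=86.3, B=120. -23·86.3/120 = -16.5408 → s = 6.4592

θ=248.1°: 21.4475
θ=288.5°: 13.7042
θ=307.9°: 9.9858
θ=326.3°: 6.4592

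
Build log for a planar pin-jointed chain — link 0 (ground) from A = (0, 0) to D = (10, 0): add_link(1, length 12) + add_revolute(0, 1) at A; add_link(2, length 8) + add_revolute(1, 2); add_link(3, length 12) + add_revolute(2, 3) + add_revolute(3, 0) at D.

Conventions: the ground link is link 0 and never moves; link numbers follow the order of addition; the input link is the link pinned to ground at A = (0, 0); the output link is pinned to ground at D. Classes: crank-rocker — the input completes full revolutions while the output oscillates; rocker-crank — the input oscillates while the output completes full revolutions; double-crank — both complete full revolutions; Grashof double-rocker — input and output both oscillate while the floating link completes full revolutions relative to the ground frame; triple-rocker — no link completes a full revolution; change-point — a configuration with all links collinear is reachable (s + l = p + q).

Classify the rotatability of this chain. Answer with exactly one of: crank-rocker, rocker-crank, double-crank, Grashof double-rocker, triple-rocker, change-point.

lengths: ground=10, input=12, coupler=8, output=12
sorted: s=8 (shortest), l=12 (longest), p+q=22
s + l = 20 vs p + q = 22
s + l < p + q (Grashof) with shortest = coupler link → Grashof double-rocker

Grashof double-rocker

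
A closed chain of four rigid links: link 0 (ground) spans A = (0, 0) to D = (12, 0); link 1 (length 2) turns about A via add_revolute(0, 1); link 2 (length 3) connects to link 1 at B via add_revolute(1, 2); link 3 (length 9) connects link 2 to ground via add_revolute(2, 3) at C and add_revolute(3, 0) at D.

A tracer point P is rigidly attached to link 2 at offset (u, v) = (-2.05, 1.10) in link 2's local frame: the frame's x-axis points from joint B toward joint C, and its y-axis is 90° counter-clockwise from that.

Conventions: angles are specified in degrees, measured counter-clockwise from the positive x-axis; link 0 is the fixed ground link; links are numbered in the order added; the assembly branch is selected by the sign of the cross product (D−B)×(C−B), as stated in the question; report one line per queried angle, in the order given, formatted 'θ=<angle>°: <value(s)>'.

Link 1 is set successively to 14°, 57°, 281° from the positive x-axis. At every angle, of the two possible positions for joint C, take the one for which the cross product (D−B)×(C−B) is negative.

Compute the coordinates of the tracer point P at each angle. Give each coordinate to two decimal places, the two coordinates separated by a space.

A=(0,0), D=(12.00,0)
θ=14°: B = A + 2.00·(cos14°, sin14°) = (1.9406, 0.4838)
θ=14°: |BD| = 10.0710
θ=14°: circle(B,3.00) ∩ circle(D,9.00): a=1.4609, h=2.6203
θ=14°:   candidates: C₊=(3.5257,3.0309) cross=26.389; C₋=(3.2739,-2.2036) cross=-26.389
θ=14°:   branch - wants cross < 0 → take C=(3.2739,-2.2036) (cross=-26.389)
θ=14°: ex = (C−B)/|BC| = (0.4444,-0.8958); ey = (0.8958,0.4444)
θ=14°: P = B + -2.05·ex + 1.10·ey = (2.0149,2.8091)
θ=57°: B = A + 2.00·(cos57°, sin57°) = (1.0893, 1.6773)
θ=57°: |BD| = 11.0389
θ=57°: circle(B,3.00) ∩ circle(D,9.00): a=2.2583, h=1.9749
θ=57°:   candidates: C₊=(3.6214,3.2862) cross=21.801; C₋=(3.0212,-0.6178) cross=-21.801
θ=57°:   branch - wants cross < 0 → take C=(3.0212,-0.6178) (cross=-21.801)
θ=57°: ex = (C−B)/|BC| = (0.6440,-0.7650); ey = (0.7650,0.6440)
θ=57°: P = B + -2.05·ex + 1.10·ey = (0.6107,3.9541)
θ=281°: B = A + 2.00·(cos281°, sin281°) = (0.3816, -1.9633)
θ=281°: |BD| = 11.7831
θ=281°: circle(B,3.00) ∩ circle(D,9.00): a=2.8363, h=0.9774
θ=281°:   candidates: C₊=(3.0154,-0.5269) cross=11.517; C₋=(3.3411,-2.4544) cross=-11.517
θ=281°:   branch - wants cross < 0 → take C=(3.3411,-2.4544) (cross=-11.517)
θ=281°: ex = (C−B)/|BC| = (0.9865,-0.1637); ey = (0.1637,0.9865)
θ=281°: P = B + -2.05·ex + 1.10·ey = (-1.4606,-0.5425)

θ=14°: 2.01 2.81
θ=57°: 0.61 3.95
θ=281°: -1.46 -0.54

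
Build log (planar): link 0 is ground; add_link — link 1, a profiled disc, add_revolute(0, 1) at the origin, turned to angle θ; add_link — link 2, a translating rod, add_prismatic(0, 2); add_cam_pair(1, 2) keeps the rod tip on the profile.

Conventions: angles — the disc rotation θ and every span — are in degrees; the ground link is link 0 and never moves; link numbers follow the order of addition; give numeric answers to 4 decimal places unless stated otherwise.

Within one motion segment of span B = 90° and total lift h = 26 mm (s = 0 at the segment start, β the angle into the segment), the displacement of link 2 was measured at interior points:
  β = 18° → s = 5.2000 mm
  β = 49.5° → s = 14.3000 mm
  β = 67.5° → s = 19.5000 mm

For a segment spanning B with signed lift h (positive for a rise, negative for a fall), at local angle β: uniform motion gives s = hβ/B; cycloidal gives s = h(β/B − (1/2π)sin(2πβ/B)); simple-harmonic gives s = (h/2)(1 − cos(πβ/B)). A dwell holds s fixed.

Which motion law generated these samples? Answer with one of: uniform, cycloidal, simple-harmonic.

candidates at β/B = r: uniform s = h·r (linear in β); cycloidal s = h·(r − sin(2πr)/(2π)); simple-harmonic s = (h/2)(1 − cos(πr))
β=18°: printed 5.2000 | uniform 5.2000, cycloidal 1.2645, simple-harmonic 2.4828
β=49.5°: printed 14.3000 | uniform 14.3000, cycloidal 15.5787, simple-harmonic 15.0336
β=67.5°: printed 19.5000 | uniform 19.5000, cycloidal 23.6380, simple-harmonic 22.1924
only one law matches every sample → uniform

uniform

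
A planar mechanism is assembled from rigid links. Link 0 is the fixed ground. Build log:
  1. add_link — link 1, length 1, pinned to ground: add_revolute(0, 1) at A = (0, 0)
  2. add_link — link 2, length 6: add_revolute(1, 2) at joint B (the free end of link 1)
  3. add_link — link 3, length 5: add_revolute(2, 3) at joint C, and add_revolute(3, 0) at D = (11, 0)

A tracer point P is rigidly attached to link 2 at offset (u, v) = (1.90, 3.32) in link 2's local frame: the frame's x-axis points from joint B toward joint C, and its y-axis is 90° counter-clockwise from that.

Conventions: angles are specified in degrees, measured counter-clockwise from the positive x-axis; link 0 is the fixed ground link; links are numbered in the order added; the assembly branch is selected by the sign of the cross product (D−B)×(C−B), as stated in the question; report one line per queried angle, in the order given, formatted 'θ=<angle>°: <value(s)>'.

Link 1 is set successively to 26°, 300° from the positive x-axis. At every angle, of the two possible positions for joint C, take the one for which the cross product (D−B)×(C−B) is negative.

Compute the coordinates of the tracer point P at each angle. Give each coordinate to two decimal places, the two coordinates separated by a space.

A=(0,0), D=(11.00,0)
θ=26°: B = A + 1.00·(cos26°, sin26°) = (0.8988, 0.4384)
θ=26°: |BD| = 10.1107
θ=26°: circle(B,6.00) ∩ circle(D,5.00): a=5.5993, h=2.1558
θ=26°:   candidates: C₊=(6.5863,2.3494) cross=21.797; C₋=(6.3994,-1.9582) cross=-21.797
θ=26°:   branch - wants cross < 0 → take C=(6.3994,-1.9582) (cross=-21.797)
θ=26°: ex = (C−B)/|BC| = (0.9168,-0.3994); ey = (0.3994,0.9168)
θ=26°: P = B + 1.90·ex + 3.32·ey = (3.9667,2.7231)
θ=300°: B = A + 1.00·(cos300°, sin300°) = (0.5000, -0.8660)
θ=300°: |BD| = 10.5357
θ=300°: circle(B,6.00) ∩ circle(D,5.00): a=5.7899, h=1.5740
θ=300°:   candidates: C₊=(6.1409,1.1786) cross=16.583; C₋=(6.3997,-1.9588) cross=-16.583
θ=300°:   branch - wants cross < 0 → take C=(6.3997,-1.9588) (cross=-16.583)
θ=300°: ex = (C−B)/|BC| = (0.9833,-0.1821); ey = (0.1821,0.9833)
θ=300°: P = B + 1.90·ex + 3.32·ey = (2.9729,2.0524)

θ=26°: 3.97 2.72
θ=300°: 2.97 2.05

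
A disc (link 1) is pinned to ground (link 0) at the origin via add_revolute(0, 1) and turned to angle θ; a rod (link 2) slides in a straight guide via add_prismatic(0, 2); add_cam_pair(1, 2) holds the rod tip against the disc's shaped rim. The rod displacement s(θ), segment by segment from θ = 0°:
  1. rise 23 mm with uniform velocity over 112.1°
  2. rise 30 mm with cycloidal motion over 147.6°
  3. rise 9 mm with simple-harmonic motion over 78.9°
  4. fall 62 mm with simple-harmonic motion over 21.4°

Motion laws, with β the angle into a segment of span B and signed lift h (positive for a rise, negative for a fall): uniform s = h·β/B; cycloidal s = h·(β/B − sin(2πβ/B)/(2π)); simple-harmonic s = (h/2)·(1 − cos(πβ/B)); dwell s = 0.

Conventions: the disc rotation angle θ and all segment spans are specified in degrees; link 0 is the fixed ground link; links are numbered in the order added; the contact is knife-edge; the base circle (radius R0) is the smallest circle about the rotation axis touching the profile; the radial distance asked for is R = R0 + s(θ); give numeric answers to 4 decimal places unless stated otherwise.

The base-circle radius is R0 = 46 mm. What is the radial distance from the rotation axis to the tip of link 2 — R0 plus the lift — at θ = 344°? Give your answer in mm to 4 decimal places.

segment 1 (0° to 112.1°, uniform, h = 23) is passed completely: s = 0.0000 + (23) = 23.0000
segment 2 (112.1° to 259.7°, cycloidal, h = 30) is passed completely: s = 23.0000 + (30) = 53.0000
segment 3 (259.7° to 338.6°, simple-harmonic, h = 9) is passed completely: s = 53.0000 + (9) = 62.0000
θ = 344° falls in segment 4 (338.6° to 360°, simple-harmonic, h = -62): β = 344 − 338.6 = 5.4°, B = 21.4°; Δs = -62/2·(1 − cos(π·0.2523)) = -9.2412; s = 62.0000 − 9.2412 = 52.7588
R = R0 + s = 46 + 52.7588 = 98.7588

98.7588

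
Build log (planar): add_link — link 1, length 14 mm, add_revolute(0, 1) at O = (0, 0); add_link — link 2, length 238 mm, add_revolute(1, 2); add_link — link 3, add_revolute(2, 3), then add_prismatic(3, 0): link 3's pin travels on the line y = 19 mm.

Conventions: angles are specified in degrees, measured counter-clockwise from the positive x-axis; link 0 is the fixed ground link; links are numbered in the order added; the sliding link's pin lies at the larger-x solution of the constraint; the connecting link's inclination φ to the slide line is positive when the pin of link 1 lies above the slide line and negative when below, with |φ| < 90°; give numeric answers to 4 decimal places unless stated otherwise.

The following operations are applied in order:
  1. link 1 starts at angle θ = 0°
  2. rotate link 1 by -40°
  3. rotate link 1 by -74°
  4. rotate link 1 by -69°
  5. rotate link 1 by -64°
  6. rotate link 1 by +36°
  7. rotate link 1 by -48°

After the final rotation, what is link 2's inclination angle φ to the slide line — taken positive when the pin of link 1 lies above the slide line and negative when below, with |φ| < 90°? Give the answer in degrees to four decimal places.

geometry: r = 14 mm, L = 238 mm, e = 19 mm; θ starts at 0°
rotate link 1 by -40°: θ ← 0° -40° = -40°
rotate link 1 by -74°: θ ← -40° -74° = -114°
rotate link 1 by -69°: θ ← -114° -69° = -183°
rotate link 1 by -64°: θ ← -183° -64° = -247°
rotate link 1 by +36°: θ ← -247° +36° = -211°
rotate link 1 by -48°: θ ← -211° -48° = -259°
h = r sin θ − e = 13.742781 − 19 = -5.257219
sin φ = h / L = -5.257219 / 238 = -0.02208916
φ = arcsin(-0.02208916) = -1.265718°

-1.2657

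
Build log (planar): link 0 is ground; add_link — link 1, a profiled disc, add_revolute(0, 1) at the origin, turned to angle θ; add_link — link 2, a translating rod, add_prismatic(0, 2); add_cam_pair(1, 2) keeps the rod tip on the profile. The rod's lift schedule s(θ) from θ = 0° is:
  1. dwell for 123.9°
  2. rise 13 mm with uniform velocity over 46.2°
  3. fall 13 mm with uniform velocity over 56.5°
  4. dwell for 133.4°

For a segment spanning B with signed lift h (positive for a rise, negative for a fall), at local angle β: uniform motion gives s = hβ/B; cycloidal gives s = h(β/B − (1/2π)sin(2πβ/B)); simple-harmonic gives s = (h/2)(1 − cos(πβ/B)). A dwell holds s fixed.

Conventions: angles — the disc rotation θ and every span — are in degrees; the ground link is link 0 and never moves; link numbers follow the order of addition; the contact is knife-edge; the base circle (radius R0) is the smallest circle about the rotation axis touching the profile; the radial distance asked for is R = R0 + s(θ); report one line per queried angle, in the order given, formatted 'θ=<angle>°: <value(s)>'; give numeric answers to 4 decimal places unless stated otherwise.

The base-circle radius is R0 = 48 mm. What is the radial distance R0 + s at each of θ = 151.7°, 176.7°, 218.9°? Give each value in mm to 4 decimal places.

seg 1 [0°–123.9°] dwell: s stays 0.0000
seg 2 [123.9°–170.1°] uniform, h=13: θ=151.7° here. β=27.8, B=46.2. 13·27.8/46.2 = 7.8225 → s = 7.8225
seg 2 [123.9°–170.1°] uniform, h=13: full span → s += 13 → s = 13.0000
seg 3 [170.1°–226.6°] uniform, h=-13: θ=176.7° here. β=6.6, B=56.5. -13·6.6/56.5 = -1.5186 → s = 11.4814
seg 3 [170.1°–226.6°] uniform, h=-13: θ=218.9° here. β=48.8, B=56.5. -13·48.8/56.5 = -11.2283 → s = 1.7717
θ=151.7°: R = R0 + s = 48 + 7.8225 = 55.8225
θ=176.7°: R = R0 + s = 48 + 11.4814 = 59.4814
θ=218.9°: R = R0 + s = 48 + 1.7717 = 49.7717

θ=151.7°: 55.8225
θ=176.7°: 59.4814
θ=218.9°: 49.7717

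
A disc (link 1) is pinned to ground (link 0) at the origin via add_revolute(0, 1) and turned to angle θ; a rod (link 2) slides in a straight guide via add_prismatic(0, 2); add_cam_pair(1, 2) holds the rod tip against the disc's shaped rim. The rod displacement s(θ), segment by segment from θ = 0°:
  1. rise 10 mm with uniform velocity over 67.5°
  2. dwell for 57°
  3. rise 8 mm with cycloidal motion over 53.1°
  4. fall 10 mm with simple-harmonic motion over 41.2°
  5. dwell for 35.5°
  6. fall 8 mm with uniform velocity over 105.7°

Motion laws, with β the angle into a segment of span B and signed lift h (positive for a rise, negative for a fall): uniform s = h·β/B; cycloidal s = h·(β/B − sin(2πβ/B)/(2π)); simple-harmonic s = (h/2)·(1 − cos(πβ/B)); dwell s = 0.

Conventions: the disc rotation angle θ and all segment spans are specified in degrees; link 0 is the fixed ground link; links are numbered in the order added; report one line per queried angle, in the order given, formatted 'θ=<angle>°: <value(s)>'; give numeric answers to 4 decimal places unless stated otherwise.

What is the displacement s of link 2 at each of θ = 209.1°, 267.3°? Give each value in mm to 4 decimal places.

segment 1 (0° to 67.5°, uniform, h = 10) is passed completely: s = 0.0000 + (10) = 10.0000
segment 2 (67.5° to 124.5°, dwell): s unchanged at 10.0000
segment 3 (124.5° to 177.6°, cycloidal, h = 8) is passed completely: s = 10.0000 + (8) = 18.0000
θ = 209.1° falls in segment 4 (177.6° to 218.8°, simple-harmonic, h = -10): β = 209.1 − 177.6 = 31.5°, B = 41.2°; Δs = -10/2·(1 − cos(π·0.7646)) = -8.6935; s = 18.0000 − 8.6935 = 9.3065
segment 4 (177.6° to 218.8°, simple-harmonic, h = -10) is passed completely: s = 18.0000 + (-10) = 8.0000
segment 5 (218.8° to 254.3°, dwell): s unchanged at 8.0000
θ = 267.3° falls in segment 6 (254.3° to 360°, uniform, h = -8): β = 267.3 − 254.3 = 13°, B = 105.7°; Δs = -8·13/105.7 = -0.9839; s = 8.0000 − 0.9839 = 7.0161

θ=209.1°: 9.3065
θ=267.3°: 7.0161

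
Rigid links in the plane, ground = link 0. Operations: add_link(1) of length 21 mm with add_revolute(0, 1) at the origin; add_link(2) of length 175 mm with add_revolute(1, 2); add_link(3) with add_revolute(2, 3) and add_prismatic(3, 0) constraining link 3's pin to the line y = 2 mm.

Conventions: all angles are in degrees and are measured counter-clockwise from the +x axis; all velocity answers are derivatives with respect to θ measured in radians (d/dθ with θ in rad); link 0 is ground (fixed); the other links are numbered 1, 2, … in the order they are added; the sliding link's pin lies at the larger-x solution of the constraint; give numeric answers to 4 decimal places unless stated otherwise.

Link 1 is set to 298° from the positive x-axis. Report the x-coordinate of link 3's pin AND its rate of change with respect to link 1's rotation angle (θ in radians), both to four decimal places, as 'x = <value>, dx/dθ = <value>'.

geometry: r = 21 mm, L = 175 mm, e = 2 mm
crank pin P = (r cos θ, r sin θ) = (9.858903, -18.541899)
h = r sin θ − e = -18.541899 − 2 = -20.541899
x = r cos θ + √(L² − h²) = 9.858903 + 173.790191 = 183.649093
dx/dθ = −r sin θ − h·r cos θ/√(L² − h²) (θ in radians; h = -20.541899) = 19.707216

x = 183.6491, dx/dθ = 19.7072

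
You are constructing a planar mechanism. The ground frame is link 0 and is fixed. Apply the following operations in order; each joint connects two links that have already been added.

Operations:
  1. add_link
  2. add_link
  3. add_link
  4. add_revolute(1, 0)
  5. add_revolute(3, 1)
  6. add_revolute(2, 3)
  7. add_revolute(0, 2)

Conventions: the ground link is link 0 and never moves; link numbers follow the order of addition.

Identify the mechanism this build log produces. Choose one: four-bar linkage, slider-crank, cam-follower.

links: 4 (incl. ground); joints: 4 revolute, 0 prismatic, 0 higher (cam) pair, forming one closed loop
4 links in a single 4R loop → four-bar linkage

four-bar linkage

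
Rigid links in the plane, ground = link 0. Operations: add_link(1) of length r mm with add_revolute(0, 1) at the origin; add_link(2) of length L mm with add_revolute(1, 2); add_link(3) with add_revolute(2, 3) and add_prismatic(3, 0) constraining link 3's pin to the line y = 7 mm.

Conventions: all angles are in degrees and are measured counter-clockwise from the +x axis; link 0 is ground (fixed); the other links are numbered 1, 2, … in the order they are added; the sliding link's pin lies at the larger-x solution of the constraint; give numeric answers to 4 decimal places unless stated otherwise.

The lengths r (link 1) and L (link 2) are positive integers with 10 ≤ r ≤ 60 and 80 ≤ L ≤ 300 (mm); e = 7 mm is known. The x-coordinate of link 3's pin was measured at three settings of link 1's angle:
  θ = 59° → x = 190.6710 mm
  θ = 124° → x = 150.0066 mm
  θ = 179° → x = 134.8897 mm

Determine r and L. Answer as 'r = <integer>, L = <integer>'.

constraint per measurement: (x − r cos θ)² + (r sin θ − e)² = L²
subtracting the θ₁ and θ₂ equations cancels the r² and L² terms:
r = (x₁² − x₂²) / (2[(x₁cos θ₁ + e sin θ₁) − (x₂cos θ₂ + e sin θ₂)]) = 38.0000 → r = 38
L² = (x₁ − r cos θ₁)² + (r sin θ₁ − e)² = 29929.0026 → L = 173.0000 → L = 173
check at θ₃=179°: x = 134.8897 (printed 134.8897) ✓

r = 38, L = 173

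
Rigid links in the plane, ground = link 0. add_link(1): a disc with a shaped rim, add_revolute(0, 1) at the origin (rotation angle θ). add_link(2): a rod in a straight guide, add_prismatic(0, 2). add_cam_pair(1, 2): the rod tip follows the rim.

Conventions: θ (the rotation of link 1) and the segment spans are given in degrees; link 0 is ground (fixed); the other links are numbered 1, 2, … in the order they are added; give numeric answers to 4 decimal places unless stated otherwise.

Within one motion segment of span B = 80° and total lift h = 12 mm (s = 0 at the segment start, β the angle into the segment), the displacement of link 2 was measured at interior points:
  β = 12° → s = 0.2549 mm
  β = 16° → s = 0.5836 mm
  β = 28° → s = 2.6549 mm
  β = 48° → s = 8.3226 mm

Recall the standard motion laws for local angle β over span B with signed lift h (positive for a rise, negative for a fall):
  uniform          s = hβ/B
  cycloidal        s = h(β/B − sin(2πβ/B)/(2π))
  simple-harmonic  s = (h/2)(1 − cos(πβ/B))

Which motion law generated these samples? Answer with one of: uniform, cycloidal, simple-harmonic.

candidates at β/B = r: uniform s = h·r (linear in β); cycloidal s = h·(r − sin(2πr)/(2π)); simple-harmonic s = (h/2)(1 − cos(πr))
β=12°: printed 0.2549 | uniform 1.8000, cycloidal 0.2549, simple-harmonic 0.6540
β=16°: printed 0.5836 | uniform 2.4000, cycloidal 0.5836, simple-harmonic 1.1459
β=28°: printed 2.6549 | uniform 4.2000, cycloidal 2.6549, simple-harmonic 3.2761
β=48°: printed 8.3226 | uniform 7.2000, cycloidal 8.3226, simple-harmonic 7.8541
only one law matches every sample → cycloidal

cycloidal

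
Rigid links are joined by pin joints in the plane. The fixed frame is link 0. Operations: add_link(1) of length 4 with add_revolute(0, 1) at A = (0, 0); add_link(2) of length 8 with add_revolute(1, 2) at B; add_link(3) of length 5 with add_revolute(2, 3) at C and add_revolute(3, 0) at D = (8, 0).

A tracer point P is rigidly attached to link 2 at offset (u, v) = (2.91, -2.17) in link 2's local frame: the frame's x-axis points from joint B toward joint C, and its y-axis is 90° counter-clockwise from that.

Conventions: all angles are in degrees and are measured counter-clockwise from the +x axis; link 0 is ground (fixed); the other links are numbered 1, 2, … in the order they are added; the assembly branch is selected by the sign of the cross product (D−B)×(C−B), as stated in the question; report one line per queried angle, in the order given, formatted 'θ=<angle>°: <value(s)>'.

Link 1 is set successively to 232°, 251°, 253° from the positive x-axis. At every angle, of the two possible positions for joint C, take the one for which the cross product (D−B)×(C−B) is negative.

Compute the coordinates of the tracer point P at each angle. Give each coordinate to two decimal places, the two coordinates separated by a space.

A=(0,0), D=(8.00,0)
θ=232°: B = A + 4.00·(cos232°, sin232°) = (-2.4626, -3.1520)
θ=232°: |BD| = 10.9271
θ=232°: circle(B,8.00) ∩ circle(D,5.00): a=7.2481, h=3.3860
θ=232°:   candidates: C₊=(3.5006,2.1808) cross=36.999; C₋=(5.4541,-4.3033) cross=-36.999
θ=232°:   branch - wants cross < 0 → take C=(5.4541,-4.3033) (cross=-36.999)
θ=232°: ex = (C−B)/|BC| = (0.9896,-0.1439); ey = (0.1439,0.9896)
θ=232°: P = B + 2.91·ex + -2.17·ey = (0.1048,-5.7182)
θ=251°: B = A + 4.00·(cos251°, sin251°) = (-1.3023, -3.7821)
θ=251°: |BD| = 10.0417
θ=251°: circle(B,8.00) ∩ circle(D,5.00): a=6.9628, h=3.9395
θ=251°:   candidates: C₊=(3.6640,2.4898) cross=39.560; C₋=(6.6315,-4.8091) cross=-39.560
θ=251°:   branch - wants cross < 0 → take C=(6.6315,-4.8091) (cross=-39.560)
θ=251°: ex = (C−B)/|BC| = (0.9917,-0.1284); ey = (0.1284,0.9917)
θ=251°: P = B + 2.91·ex + -2.17·ey = (1.3051,-6.3077)
θ=253°: B = A + 4.00·(cos253°, sin253°) = (-1.1695, -3.8252)
θ=253°: |BD| = 9.9354
θ=253°: circle(B,8.00) ∩ circle(D,5.00): a=6.9304, h=3.9962
θ=253°:   candidates: C₊=(3.6880,2.5312) cross=39.704; C₋=(6.7652,-4.8451) cross=-39.704
θ=253°:   branch - wants cross < 0 → take C=(6.7652,-4.8451) (cross=-39.704)
θ=253°: ex = (C−B)/|BC| = (0.9918,-0.1275); ey = (0.1275,0.9918)
θ=253°: P = B + 2.91·ex + -2.17·ey = (1.4401,-6.3485)

θ=232°: 0.10 -5.72
θ=251°: 1.31 -6.31
θ=253°: 1.44 -6.35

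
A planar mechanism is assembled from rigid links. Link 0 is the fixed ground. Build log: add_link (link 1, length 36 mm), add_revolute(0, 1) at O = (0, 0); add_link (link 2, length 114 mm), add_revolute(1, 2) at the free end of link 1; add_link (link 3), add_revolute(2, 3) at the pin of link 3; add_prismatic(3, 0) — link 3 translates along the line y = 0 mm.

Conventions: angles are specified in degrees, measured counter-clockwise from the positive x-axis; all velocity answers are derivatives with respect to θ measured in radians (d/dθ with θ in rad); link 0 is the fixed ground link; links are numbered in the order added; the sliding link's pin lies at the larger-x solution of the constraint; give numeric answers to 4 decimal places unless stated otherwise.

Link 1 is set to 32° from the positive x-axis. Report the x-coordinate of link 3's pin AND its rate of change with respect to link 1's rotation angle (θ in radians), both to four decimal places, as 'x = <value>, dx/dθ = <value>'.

geometry: r = 36 mm, L = 114 mm, e = 0 mm
crank pin P = (r cos θ, r sin θ) = (30.529731, 19.077094)
h = r sin θ − e = 19.077094 − 0 = 19.077094
x = r cos θ + √(L² − h²) = 30.529731 + 112.392458 = 142.922189
dx/dθ = −r sin θ − h·r cos θ/√(L² − h²) (θ in radians; h = 19.077094) = -24.259101

x = 142.9222, dx/dθ = -24.2591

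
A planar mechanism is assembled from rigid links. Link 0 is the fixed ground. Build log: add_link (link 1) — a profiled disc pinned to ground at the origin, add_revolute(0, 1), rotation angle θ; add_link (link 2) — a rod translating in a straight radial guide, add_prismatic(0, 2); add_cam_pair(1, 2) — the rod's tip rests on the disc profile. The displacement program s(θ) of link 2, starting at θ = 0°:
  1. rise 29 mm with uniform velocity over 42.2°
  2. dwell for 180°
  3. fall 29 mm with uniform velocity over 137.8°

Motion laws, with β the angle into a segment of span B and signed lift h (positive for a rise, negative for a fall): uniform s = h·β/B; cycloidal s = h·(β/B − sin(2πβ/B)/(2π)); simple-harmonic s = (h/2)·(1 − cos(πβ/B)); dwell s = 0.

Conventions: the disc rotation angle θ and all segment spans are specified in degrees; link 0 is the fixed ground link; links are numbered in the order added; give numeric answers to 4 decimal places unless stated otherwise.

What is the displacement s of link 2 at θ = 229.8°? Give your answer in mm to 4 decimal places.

seg 1 [0°–42.2°] uniform, h=29: full span → s += 29 → s = 29.0000
seg 2 [42.2°–222.2°] dwell: s stays 29.0000
seg 3 [222.2°–360°] uniform, h=-29: θ=229.8° here. β=7.6, B=137.8. -29·7.6/137.8 = -1.5994 → s = 27.4006

27.4006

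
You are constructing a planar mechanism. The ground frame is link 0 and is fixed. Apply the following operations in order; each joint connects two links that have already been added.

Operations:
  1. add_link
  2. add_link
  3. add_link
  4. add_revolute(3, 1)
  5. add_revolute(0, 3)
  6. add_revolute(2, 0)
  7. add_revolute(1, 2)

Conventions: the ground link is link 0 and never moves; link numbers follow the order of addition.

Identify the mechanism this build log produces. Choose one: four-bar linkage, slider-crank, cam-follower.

links: 4 (incl. ground); joints: 4 revolute, 0 prismatic, 0 higher (cam) pair, forming one closed loop
4 links in a single 4R loop → four-bar linkage

four-bar linkage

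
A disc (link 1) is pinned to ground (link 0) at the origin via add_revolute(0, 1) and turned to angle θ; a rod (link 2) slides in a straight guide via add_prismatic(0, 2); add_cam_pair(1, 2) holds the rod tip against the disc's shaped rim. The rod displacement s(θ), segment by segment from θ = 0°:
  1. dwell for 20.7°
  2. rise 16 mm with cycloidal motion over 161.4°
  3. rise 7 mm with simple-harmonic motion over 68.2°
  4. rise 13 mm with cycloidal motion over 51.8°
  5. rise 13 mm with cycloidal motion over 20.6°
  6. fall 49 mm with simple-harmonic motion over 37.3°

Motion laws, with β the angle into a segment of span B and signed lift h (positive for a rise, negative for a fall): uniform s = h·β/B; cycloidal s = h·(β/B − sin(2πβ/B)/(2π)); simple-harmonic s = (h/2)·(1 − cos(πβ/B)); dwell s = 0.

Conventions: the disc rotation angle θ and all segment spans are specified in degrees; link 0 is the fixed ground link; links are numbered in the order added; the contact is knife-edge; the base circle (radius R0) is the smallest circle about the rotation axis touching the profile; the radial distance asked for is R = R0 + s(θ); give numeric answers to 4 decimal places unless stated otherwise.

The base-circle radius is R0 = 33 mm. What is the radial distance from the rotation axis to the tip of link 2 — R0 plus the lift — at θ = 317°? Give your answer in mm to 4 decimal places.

segment 1 (0° to 20.7°, dwell): s unchanged at 0.0000
segment 2 (20.7° to 182.1°, cycloidal, h = 16) is passed completely: s = 0.0000 + (16) = 16.0000
segment 3 (182.1° to 250.3°, simple-harmonic, h = 7) is passed completely: s = 16.0000 + (7) = 23.0000
segment 4 (250.3° to 302.1°, cycloidal, h = 13) is passed completely: s = 23.0000 + (13) = 36.0000
θ = 317° falls in segment 5 (302.1° to 322.7°, cycloidal, h = 13): β = 317 − 302.1 = 14.9°, B = 20.6°; Δs = 13·(0.7233 − sin(2π·0.7233)/(2π)) = 11.4429; s = 36.0000 + 11.4429 = 47.4429
R = R0 + s = 33 + 47.4429 = 80.4429

80.4429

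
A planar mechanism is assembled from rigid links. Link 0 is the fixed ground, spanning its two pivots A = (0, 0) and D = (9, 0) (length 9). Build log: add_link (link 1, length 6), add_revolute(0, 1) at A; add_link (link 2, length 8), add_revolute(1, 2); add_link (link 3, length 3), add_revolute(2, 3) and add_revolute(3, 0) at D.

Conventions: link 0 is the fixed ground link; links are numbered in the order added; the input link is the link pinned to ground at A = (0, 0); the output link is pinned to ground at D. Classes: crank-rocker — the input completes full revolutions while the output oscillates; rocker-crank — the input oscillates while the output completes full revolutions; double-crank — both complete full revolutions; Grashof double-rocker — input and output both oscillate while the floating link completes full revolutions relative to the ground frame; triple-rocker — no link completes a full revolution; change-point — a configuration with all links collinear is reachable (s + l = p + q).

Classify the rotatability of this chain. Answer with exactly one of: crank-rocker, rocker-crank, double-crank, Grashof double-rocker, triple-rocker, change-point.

lengths: ground=9, input=6, coupler=8, output=3
sorted: s=3 (shortest), l=9 (longest), p+q=14
s + l = 12 vs p + q = 14
s + l < p + q (Grashof) with shortest = output link → rocker-crank

rocker-crank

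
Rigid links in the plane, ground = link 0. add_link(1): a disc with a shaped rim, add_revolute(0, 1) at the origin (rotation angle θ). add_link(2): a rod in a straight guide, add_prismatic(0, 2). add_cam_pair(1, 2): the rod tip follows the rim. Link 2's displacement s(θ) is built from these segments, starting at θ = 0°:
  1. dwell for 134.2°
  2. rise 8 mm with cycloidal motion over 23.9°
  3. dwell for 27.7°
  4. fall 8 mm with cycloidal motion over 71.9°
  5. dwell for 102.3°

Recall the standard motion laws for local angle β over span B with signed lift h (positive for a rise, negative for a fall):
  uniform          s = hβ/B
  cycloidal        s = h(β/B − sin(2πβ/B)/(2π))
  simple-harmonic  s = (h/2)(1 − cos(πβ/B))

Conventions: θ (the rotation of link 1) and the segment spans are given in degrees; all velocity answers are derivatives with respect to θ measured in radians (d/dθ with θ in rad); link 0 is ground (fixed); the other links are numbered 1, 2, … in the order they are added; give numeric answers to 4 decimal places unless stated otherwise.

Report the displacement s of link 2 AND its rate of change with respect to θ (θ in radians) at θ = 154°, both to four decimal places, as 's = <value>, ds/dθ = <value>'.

segment 1 (0° to 134.2°, dwell): s unchanged at 0.0000
θ = 154° falls in segment 2 (134.2° to 158.1°, cycloidal, h = 8): β = 154 − 134.2 = 19.8°, B = 23.9°; Δs = 8·(0.8285 − sin(2π·0.8285)/(2π)) = 7.7493; s = 0.0000 + 7.7493 = 7.7493
velocity in seg [134.2°–158.1°] (cycloidal), θ in radians: β = 19.8° = 0.3456 rad, B = 23.9° = 0.4171 rad; ds/dθ = (h/B)(1 − cos(2πβ/B)) = (8/0.4171)(1 − cos(2π·0.8285)) = 10.103100 mm/rad

s = 7.7493, ds/dθ = 10.1031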